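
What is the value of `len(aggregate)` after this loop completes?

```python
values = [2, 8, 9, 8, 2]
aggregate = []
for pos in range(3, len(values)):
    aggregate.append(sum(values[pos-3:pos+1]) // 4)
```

Number of 4-element averages
`aggregate` takes the values: [] → [6] → [6, 6]
So `len(aggregate)` = 2

Answer: 2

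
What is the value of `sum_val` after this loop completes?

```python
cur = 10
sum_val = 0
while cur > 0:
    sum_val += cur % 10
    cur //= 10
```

Sum digits of 10
`sum_val` takes the values: 0 → 1

Answer: 1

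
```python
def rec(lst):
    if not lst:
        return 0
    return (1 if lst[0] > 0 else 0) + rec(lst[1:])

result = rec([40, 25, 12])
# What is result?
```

Count of positive elements in [40, 25, 12] = 3

Answer: 3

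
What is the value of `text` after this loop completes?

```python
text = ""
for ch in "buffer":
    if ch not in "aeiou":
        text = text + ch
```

Remove vowels from 'buffer'
`text` takes the values: "" → "b" → "bf" → "bff" → "bffr"

Answer: "bffr"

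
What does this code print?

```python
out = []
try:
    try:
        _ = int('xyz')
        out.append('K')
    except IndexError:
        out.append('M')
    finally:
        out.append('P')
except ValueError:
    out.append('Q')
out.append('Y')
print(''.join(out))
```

Execution trace: 'P' (finally) → 'Q' (outer except ValueError) → 'Y' (after the try/except). Output: PQY

Answer: PQY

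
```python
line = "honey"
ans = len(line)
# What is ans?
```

Trace:
`line = "honey"` → line = 'honey'
`ans = len(line)` → ans = 5
So ans = 5

Answer: 5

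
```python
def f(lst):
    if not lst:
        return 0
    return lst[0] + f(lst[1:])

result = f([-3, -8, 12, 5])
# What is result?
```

(-3) + (-8) + 12 + 5 + 0 = 6

Answer: 6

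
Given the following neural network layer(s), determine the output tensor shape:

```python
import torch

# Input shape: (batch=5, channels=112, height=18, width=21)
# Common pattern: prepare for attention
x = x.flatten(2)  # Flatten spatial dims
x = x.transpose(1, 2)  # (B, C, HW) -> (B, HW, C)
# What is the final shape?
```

Input: (5, 112, 18, 21) -> after flatten(2): (5, 112, 378) -> Output: (5, 378, 112)

Answer: (5, 378, 112)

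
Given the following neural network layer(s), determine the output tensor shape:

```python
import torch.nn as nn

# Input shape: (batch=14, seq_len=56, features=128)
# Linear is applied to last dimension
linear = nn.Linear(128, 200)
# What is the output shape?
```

Input: (14, 56, 128) -> Output: (14, 56, 200)

Answer: (14, 56, 200)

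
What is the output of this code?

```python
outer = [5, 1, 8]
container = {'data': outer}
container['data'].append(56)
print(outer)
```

Key concept: dict holds reference to list.
Step by step:
`outer = [5, 1, 8]` → outer = [5, 1, 8]
`container = {'data': outer}` → container = {'data': [5, 1, 8]}
`container['data'].append(56)` → outer = [5, 1, 8, 56]; container = {'data': [5, 1, 8, 56]}
`print(outer)` → prints [5, 1, 8, 56]

Answer: [5, 1, 8, 56]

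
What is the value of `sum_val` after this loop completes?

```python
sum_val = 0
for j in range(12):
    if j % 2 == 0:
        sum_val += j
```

Sum of even numbers 0 to 11
`sum_val` takes the values: 0 → 2 → 6 → 12 → 20 → 30

Answer: 30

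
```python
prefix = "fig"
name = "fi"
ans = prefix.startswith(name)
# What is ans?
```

Trace:
`prefix = "fig"` → prefix = 'fig'
`name = "fi"` → name = 'fi'
`ans = prefix.startswith(name)` → ans = True
So ans = True

Answer: True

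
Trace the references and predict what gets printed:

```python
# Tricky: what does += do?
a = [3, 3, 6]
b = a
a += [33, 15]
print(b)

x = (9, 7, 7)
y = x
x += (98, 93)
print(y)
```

Key concept: += behavior differs for mutable vs immutable.
Step by step:
`a = [3, 3, 6]` → a = [3, 3, 6]
`b = a` → b = [3, 3, 6] (same object as a)
`a += [33, 15]` → a = [3, 3, 6, 33, 15] (same object as b); b = [3, 3, 6, 33, 15] (same object as a)
`print(b)` → prints [3, 3, 6, 33, 15]
`x = (9, 7, 7)` → x = (9, 7, 7)
`y = x` → y = (9, 7, 7)
`x += (98, 93)` → x = (9, 7, 7, 98, 93)
`print(y)` → prints (9, 7, 7)

Answer:
[3, 3, 6, 33, 15]
(9, 7, 7)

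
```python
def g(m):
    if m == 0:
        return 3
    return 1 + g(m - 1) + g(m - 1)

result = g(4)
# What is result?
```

g(m) = 1 + 2·g(m-1), g(0)=3. Closed form: (3+1)·2^4 - 1 = 63.

Answer: 63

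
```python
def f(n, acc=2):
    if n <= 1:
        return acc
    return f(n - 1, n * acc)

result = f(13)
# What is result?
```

Accumulator trace (n, acc): (13, 2) -> (12, 26) -> (11, 312) -> (10, 3432) -> (9, 34320) -> (8, 308880) -> (7, 2471040) -> (6, 17297280) -> (5, 103783680) -> (4, 518918400) -> (3, 2075673600) -> (2, 6227020800) -> (1, 12454041600) -> return 12454041600

Answer: 12454041600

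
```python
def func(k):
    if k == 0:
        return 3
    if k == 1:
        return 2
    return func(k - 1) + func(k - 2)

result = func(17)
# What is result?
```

Build up from base cases: func(0)=3, func(1)=2, func(2)=5, func(3)=7, func(4)=12, func(5)=19, func(6)=31, ..., func(17)=6155

Answer: 6155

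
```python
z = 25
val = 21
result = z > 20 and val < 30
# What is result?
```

Trace:
`z = 25` → z = 25
`val = 21` → val = 21
`result = z > 20 and val < 30` → result = True
So result = True

Answer: True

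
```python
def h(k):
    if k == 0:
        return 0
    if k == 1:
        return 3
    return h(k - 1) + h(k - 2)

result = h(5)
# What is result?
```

Build up from base cases: h(0)=0, h(1)=3, h(2)=3, h(3)=6, h(4)=9, h(5)=15

Answer: 15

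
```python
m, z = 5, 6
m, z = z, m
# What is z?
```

Trace:
`m, z = 5, 6` → m = 5; z = 6
`m, z = z, m` → m = 6; z = 5
So z = 5

Answer: 5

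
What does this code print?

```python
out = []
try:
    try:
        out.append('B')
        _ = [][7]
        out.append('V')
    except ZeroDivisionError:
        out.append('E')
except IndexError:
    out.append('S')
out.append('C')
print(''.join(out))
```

Execution trace: 'B' (try body) → 'S' (outer except IndexError) → 'C' (after the try/except). Output: BSC

Answer: BSC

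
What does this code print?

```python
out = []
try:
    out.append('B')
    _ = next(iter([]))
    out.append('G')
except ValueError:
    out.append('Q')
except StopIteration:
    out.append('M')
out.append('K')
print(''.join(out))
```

Execution trace: 'B' (try body) → 'M' (except StopIteration) → 'K' (after the try/except). Output: BMK

Answer: BMK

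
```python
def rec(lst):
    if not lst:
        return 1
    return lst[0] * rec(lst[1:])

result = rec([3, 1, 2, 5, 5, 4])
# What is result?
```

Product over [3, 1, 2, 5, 5, 4] = 3 * 1 * 2 * 5 * 5 * 4 = 600

Answer: 600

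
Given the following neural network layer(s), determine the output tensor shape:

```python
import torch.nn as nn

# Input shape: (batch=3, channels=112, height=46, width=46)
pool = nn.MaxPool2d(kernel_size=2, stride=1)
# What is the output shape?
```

Input: (3, 112, 46, 46) -> Output: (3, 112, 45, 45)

Answer: (3, 112, 45, 45)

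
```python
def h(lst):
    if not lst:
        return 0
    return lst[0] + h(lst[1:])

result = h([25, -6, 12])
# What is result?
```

25 + (-6) + 12 + 0 = 31

Answer: 31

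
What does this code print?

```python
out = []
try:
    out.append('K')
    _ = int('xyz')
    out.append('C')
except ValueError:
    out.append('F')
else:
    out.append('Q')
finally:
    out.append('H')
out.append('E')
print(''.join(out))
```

Execution trace: 'K' (try body) → 'F' (except ValueError) → 'H' (finally) → 'E' (after the try/except). Output: KFHE

Answer: KFHE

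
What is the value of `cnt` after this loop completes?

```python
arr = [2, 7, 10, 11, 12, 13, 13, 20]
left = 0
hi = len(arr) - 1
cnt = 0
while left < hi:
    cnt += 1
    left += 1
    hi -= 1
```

Iterations until pointers meet (list length 8)
`cnt` takes the values: 0 → 1 → 2 → 3 → 4

Answer: 4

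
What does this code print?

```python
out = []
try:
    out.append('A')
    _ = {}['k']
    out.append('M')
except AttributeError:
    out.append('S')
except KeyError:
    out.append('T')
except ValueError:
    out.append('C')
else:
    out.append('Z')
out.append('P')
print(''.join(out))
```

Execution trace: 'A' (try body) → 'T' (except KeyError) → 'P' (after the try/except). Output: ATP

Answer: ATP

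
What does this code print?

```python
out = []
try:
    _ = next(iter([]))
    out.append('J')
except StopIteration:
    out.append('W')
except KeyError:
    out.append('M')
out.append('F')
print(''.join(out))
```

Execution trace: 'W' (except StopIteration) → 'F' (after the try/except). Output: WF

Answer: WF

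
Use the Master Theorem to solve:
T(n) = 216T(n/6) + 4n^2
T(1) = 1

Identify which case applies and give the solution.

a=216, b=6, f(n)=4n^2. log_6(216) = 3. Since c=2 < 3, Case 1 applies: T(n) = Θ(n^log_b(a)) = O(n^3).

Answer: O(n^3) - Case 1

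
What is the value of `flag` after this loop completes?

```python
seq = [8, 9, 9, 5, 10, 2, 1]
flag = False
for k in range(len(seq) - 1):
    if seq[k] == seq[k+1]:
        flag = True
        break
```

Check consecutive duplicates in [8, 9, 9, 5, 10, 2, 1]
`flag` takes the values: False → True

Answer: True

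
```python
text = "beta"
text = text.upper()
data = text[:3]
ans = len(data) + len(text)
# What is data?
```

Trace:
`text = "beta"` → text = 'beta'
`text = text.upper()` → text = 'BETA'
`data = text[:3]` → data = 'BET'
`ans = len(data) + len(text)` → ans = 7
So data = 'BET'

Answer: 'BET'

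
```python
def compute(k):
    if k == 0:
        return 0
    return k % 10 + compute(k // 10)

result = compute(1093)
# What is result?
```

Sum of digits of 1093: 3 + 9 + 0 + 1 = 13

Answer: 13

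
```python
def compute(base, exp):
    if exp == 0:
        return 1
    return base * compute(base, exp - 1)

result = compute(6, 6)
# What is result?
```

compute(6, 6) = 6 * 6 * 6 * 6 * 6 * 6 = 46656

Answer: 46656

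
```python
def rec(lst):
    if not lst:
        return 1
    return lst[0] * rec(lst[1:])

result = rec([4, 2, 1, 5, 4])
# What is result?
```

Product over [4, 2, 1, 5, 4] = 4 * 2 * 1 * 5 * 4 = 160

Answer: 160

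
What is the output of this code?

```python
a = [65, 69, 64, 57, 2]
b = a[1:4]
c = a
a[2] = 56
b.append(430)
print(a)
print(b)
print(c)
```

Key concept: slice vs alias.
Step by step:
`a = [65, 69, 64, 57, 2]` → a = [65, 69, 64, 57, 2]
`b = a[1:4]` → b = [69, 64, 57]
`c = a` → c = [65, 69, 64, 57, 2] (same object as a)
`a[2] = 56` → a = [65, 69, 56, 57, 2] (same object as c); c = [65, 69, 56, 57, 2] (same object as a)
`b.append(430)` → b = [69, 64, 57, 430]
`print(a)` → prints [65, 69, 56, 57, 2]
`print(b)` → prints [69, 64, 57, 430]
`print(c)` → prints [65, 69, 56, 57, 2]

Answer:
[65, 69, 56, 57, 2]
[69, 64, 57, 430]
[65, 69, 56, 57, 2]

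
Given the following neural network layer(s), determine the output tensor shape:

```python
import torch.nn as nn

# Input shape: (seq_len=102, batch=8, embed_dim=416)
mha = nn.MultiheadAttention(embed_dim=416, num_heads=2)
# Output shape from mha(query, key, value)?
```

Input: (102, 8, 416) -> Output: (102, 8, 416)

Answer: (102, 8, 416)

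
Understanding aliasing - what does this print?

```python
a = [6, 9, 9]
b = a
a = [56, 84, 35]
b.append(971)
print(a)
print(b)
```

Key concept: rebinding vs mutation: a is rebound to a new list, b still points at the original.
Step by step:
`a = [6, 9, 9]` → a = [6, 9, 9]
`b = a` → b = [6, 9, 9] (same object as a)
`a = [56, 84, 35]` → a = [56, 84, 35]
`b.append(971)` → b = [6, 9, 9, 971]
`print(a)` → prints [56, 84, 35]
`print(b)` → prints [6, 9, 9, 971]

Answer:
[56, 84, 35]
[6, 9, 9, 971]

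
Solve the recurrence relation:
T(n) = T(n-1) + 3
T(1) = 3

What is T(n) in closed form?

Unrolling: T(n) = T(1) + 3·(n-1) = 3 + 3(n-1) = 3n.

Answer: T(n) = 3n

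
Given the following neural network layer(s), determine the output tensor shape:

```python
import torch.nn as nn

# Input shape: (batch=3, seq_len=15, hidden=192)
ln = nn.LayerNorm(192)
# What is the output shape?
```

Input: (3, 15, 192) -> Output: (3, 15, 192)

Answer: (3, 15, 192)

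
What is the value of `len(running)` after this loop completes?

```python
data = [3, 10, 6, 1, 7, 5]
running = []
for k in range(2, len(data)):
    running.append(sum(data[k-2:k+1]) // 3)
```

Number of 3-element averages
`running` takes the values: [] → [6] → [6, 5] → [6, 5, 4] → [6, 5, 4, 4]
So `len(running)` = 4

Answer: 4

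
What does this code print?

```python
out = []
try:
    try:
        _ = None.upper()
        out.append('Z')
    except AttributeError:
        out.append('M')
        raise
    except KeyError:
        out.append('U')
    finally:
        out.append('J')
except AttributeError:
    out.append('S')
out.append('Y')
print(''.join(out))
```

Execution trace: 'M' (inner except AttributeError) → 'J' (inner finally) → 'S' (outer except AttributeError) → 'Y' (after the try/except). Output: MJSY

Answer: MJSY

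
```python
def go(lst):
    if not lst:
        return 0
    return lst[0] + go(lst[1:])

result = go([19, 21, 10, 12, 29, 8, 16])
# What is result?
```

19 + 21 + 10 + 12 + 29 + 8 + 16 + 0 = 115

Answer: 115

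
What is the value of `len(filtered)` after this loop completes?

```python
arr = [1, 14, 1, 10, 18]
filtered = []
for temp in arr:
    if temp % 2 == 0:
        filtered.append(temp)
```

Count even numbers in [1, 14, 1, 10, 18]
`filtered` takes the values: [] → [14] → [14, 10] → [14, 10, 18]
So `len(filtered)` = 3

Answer: 3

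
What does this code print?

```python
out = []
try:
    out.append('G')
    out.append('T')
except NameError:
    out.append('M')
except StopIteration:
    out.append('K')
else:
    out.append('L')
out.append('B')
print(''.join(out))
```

Execution trace: 'G' (try body) → 'T' (try body, no exception) → 'L' (else) → 'B' (after the try/except). Output: GTLB

Answer: GTLB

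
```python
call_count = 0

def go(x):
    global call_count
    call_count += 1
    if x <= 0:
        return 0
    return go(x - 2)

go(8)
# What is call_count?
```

Linear recursion stepping by 2: 5 calls from x=8 down to ≤0.

Answer: 5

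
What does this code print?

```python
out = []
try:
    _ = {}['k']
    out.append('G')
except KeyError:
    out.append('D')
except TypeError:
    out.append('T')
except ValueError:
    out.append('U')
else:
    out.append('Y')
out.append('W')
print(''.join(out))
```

Execution trace: 'D' (except KeyError) → 'W' (after the try/except). Output: DW

Answer: DW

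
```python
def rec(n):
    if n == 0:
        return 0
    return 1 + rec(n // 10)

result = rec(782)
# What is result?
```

Count of digits of 782: 3

Answer: 3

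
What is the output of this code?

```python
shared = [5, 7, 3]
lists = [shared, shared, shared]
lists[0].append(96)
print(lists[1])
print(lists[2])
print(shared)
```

Key concept: list of same reference.
Step by step:
`shared = [5, 7, 3]` → shared = [5, 7, 3]
`lists = [shared, shared, shared]` → lists = [[5, 7, 3], [5, 7, 3], [5, 7, 3]]
`lists[0].append(96)` → shared = [5, 7, 3, 96]; lists = [[5, 7, 3, 96], [5, 7, 3, 96], [5, 7, 3, 96]]
`print(lists[1])` → prints [5, 7, 3, 96]
`print(lists[2])` → prints [5, 7, 3, 96]
`print(shared)` → prints [5, 7, 3, 96]

Answer:
[5, 7, 3, 96]
[5, 7, 3, 96]
[5, 7, 3, 96]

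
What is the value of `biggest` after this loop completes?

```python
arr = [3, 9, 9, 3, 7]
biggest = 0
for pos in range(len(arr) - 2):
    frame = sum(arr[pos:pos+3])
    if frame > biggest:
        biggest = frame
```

Max sum of 3-element window in [3, 9, 9, 3, 7]
`biggest` takes the values: 0 → 21

Answer: 21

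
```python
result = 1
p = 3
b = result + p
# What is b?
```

Trace:
`result = 1` → result = 1
`p = 3` → p = 3
`b = result + p` → b = 4
So b = 4

Answer: 4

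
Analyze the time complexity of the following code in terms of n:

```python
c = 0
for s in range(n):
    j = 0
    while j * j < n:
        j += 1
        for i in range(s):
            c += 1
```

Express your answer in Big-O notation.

Each loop level contributes: n × √n × n. Multiplying the contributions gives O(n^2√n).

Answer: O(n^2√n)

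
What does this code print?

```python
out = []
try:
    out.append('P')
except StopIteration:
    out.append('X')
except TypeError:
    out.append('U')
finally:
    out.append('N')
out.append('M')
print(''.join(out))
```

Execution trace: 'P' (try body, no exception) → 'N' (finally) → 'M' (after the try/except). Output: PNM

Answer: PNM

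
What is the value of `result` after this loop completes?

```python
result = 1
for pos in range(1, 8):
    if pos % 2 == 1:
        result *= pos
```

Product of odd numbers 1 to 7
`result` takes the values: 1 → 3 → 15 → 105

Answer: 105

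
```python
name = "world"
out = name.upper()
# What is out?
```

Trace:
`name = "world"` → name = 'world'
`out = name.upper()` → out = 'WORLD'
So out = 'WORLD'

Answer: 'WORLD'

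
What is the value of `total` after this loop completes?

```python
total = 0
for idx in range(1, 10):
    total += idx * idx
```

Sum of squares 1² to 9² = 285
`total` takes the values: 0 → 1 → 5 → 14 → 30 → 55 → 91 → 140 → 204 → 285

Answer: 285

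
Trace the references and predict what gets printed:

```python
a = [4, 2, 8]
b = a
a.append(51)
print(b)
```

Key concept: basic list aliasing.
Step by step:
`a = [4, 2, 8]` → a = [4, 2, 8]
`b = a` → b = [4, 2, 8] (same object as a)
`a.append(51)` → a = [4, 2, 8, 51] (same object as b); b = [4, 2, 8, 51] (same object as a)
`print(b)` → prints [4, 2, 8, 51]

Answer: [4, 2, 8, 51]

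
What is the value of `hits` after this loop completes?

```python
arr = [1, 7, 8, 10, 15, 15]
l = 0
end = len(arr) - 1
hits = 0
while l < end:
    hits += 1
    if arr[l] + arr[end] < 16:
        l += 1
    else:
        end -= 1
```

Steps to find pair summing to 16
`hits` takes the values: 0 → 1 → 2 → 3 → 4 → 5

Answer: 5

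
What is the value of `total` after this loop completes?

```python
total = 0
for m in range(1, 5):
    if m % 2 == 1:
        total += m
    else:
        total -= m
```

Add odd, subtract even
`total` takes the values: 0 → 1 → -1 → 2 → -2

Answer: -2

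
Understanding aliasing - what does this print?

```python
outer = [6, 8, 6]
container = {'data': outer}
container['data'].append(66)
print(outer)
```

Key concept: dict holds reference to list.
Step by step:
`outer = [6, 8, 6]` → outer = [6, 8, 6]
`container = {'data': outer}` → container = {'data': [6, 8, 6]}
`container['data'].append(66)` → outer = [6, 8, 6, 66]; container = {'data': [6, 8, 6, 66]}
`print(outer)` → prints [6, 8, 6, 66]

Answer: [6, 8, 6, 66]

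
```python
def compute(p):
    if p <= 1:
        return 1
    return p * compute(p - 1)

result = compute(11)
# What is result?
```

compute(11) = 11 * 10 * 9 * 8 * 7 * 6 * 5 * 4 * 3 * 2 * 1 = 39916800

Answer: 39916800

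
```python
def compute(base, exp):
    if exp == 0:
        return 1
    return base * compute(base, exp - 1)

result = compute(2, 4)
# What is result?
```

compute(2, 4) = 2 * 2 * 2 * 2 = 16

Answer: 16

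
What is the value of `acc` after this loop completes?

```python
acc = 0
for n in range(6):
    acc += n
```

Sum of 0 to 5 = 15
`acc` takes the values: 0 → 1 → 3 → 6 → 10 → 15

Answer: 15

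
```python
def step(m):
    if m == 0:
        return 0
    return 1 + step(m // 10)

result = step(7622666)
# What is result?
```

Count of digits of 7622666: 7

Answer: 7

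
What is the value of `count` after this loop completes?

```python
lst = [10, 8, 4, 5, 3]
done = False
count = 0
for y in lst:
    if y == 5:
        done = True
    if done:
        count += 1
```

Count elements after first 5 in [10, 8, 4, 5, 3]
`count` takes the values: 0 → 1 → 2

Answer: 2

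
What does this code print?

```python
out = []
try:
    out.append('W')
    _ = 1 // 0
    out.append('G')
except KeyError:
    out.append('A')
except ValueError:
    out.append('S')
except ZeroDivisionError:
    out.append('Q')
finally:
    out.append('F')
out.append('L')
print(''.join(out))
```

Execution trace: 'W' (try body) → 'Q' (except ZeroDivisionError) → 'F' (finally) → 'L' (after the try/except). Output: WQFL

Answer: WQFL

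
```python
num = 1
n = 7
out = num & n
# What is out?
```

Trace:
`num = 1` → num = 1
`n = 7` → n = 7
`out = num & n` → out = 1
So out = 1

Answer: 1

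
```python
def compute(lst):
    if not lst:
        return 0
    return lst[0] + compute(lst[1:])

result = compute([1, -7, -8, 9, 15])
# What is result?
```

1 + (-7) + (-8) + 9 + 15 + 0 = 10

Answer: 10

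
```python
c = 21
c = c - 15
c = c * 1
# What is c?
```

Trace:
`c = 21` → c = 21
`c = c - 15` → c = 6
`c = c * 1` → c = 6
So c = 6

Answer: 6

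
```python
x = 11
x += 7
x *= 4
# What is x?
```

Trace:
`x = 11` → x = 11
`x += 7` → x = 18
`x *= 4` → x = 72
So x = 72

Answer: 72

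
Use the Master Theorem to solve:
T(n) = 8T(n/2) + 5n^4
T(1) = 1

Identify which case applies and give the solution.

a=8, b=2, f(n)=5n^4. log_2(8) = 3. Since c=4 > 3 and the regularity condition holds (8(n/2)^4 = (8/2^4)n^4 with 8/2^4 < 1), Case 3 applies: T(n) = Θ(f(n)) = O(n^4).

Answer: O(n^4) - Case 3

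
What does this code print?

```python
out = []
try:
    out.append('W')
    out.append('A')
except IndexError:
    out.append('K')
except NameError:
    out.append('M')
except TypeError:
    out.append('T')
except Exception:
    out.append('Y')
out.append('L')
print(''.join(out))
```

Execution trace: 'W' (try body) → 'A' (try body, no exception) → 'L' (after the try/except). Output: WAL

Answer: WAL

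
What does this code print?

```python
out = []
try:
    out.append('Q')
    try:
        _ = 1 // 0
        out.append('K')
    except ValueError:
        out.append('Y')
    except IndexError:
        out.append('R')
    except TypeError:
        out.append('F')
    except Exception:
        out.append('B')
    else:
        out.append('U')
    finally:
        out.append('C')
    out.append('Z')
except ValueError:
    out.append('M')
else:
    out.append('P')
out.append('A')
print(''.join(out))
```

Execution trace: 'Q' (try body) → 'B' (inner except Exception) → 'C' (inner finally) → 'Z' (try body, no exception) → 'P' (else) → 'A' (after the try/except). Output: QBCZPA

Answer: QBCZPA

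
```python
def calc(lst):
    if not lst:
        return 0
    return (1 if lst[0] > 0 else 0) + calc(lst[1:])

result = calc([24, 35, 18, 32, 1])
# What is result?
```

Count of positive elements in [24, 35, 18, 32, 1] = 5

Answer: 5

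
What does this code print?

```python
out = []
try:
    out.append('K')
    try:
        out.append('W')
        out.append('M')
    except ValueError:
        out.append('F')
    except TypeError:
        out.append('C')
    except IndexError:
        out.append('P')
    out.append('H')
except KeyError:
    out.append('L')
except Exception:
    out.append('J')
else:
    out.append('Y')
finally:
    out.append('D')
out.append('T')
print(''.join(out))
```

Execution trace: 'K' (try body) → 'W' (inner try body) → 'M' (inner try body, no exception) → 'H' (try body, no exception) → 'Y' (else) → 'D' (finally) → 'T' (after the try/except). Output: KWMHYDT

Answer: KWMHYDT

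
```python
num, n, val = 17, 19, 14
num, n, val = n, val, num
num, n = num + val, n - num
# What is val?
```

Trace:
`num, n, val = 17, 19, 14` → num = 17; n = 19; val = 14
`num, n, val = n, val, num` → num = 19; n = 14; val = 17
`num, n = num + val, n - num` → num = 36; n = -5
So val = 17

Answer: 17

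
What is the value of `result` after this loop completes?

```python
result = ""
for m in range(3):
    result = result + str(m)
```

Concatenate digits 0 to 2
`result` takes the values: "" → "0" → "01" → "012"

Answer: "012"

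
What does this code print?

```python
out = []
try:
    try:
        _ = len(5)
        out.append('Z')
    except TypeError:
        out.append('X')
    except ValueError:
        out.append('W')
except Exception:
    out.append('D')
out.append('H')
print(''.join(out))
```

Execution trace: 'X' (inner except TypeError) → 'H' (after the try/except). Output: XH

Answer: XH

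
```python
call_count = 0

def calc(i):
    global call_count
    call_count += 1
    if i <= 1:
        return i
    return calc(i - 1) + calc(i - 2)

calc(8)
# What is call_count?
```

Calls(i) = 1 + Calls(i-1) + Calls(i-2); Calls(0)=Calls(1)=1. For i=8 this gives 67.

Answer: 67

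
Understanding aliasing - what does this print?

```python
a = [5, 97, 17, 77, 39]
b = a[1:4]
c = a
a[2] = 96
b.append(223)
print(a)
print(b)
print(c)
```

Key concept: slice vs alias.
Step by step:
`a = [5, 97, 17, 77, 39]` → a = [5, 97, 17, 77, 39]
`b = a[1:4]` → b = [97, 17, 77]
`c = a` → c = [5, 97, 17, 77, 39] (same object as a)
`a[2] = 96` → a = [5, 97, 96, 77, 39] (same object as c); c = [5, 97, 96, 77, 39] (same object as a)
`b.append(223)` → b = [97, 17, 77, 223]
`print(a)` → prints [5, 97, 96, 77, 39]
`print(b)` → prints [97, 17, 77, 223]
`print(c)` → prints [5, 97, 96, 77, 39]

Answer:
[5, 97, 96, 77, 39]
[97, 17, 77, 223]
[5, 97, 96, 77, 39]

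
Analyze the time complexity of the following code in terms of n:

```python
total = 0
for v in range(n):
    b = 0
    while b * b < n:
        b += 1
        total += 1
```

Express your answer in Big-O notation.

Each loop level contributes: n × √n. Multiplying the contributions gives O(n√n).

Answer: O(n√n)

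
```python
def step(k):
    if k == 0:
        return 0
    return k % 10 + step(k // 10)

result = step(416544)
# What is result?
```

Sum of digits of 416544: 4 + 4 + 5 + 6 + 1 + 4 = 24

Answer: 24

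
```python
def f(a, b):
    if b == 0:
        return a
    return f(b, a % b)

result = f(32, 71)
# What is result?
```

f(32, 71) -> f(71, 32) -> f(32, 7) -> f(7, 4) -> f(4, 3) -> f(3, 1) -> f(1, 0) -> 1

Answer: 1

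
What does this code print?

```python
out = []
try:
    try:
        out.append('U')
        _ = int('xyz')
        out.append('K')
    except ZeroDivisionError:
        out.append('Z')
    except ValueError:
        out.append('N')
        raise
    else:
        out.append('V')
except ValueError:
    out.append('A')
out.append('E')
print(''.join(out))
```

Execution trace: 'U' (inner try body) → 'N' (inner except ValueError) → 'A' (outer except ValueError) → 'E' (after the try/except). Output: UNAE

Answer: UNAE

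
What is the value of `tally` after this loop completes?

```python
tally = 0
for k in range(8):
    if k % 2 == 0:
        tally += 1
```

Count numbers divisible by 2 in range(8)
`tally` takes the values: 0 → 1 → 2 → 3 → 4

Answer: 4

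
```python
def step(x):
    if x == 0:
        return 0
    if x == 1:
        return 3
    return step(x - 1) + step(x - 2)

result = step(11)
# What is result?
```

Build up from base cases: step(0)=0, step(1)=3, step(2)=3, step(3)=6, step(4)=9, step(5)=15, step(6)=24, ..., step(11)=267

Answer: 267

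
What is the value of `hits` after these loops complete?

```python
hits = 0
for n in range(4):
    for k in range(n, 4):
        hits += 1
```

Upper triangle: 4 + 3 + ... + 1
`hits` takes the values: 0 → 1 → 2 → 3 → 4 → 5 → 6 → 7 → 8 → 9 → 10

Answer: 10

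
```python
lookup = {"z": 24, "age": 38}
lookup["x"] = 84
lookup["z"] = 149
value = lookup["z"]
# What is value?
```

Trace:
`lookup = {"z": 24, "age": 38}` → lookup = {'z': 24, 'age': 38}
`lookup["x"] = 84` → lookup = {'z': 24, 'age': 38, 'x': 84}
`lookup["z"] = 149` → lookup = {'z': 149, 'age': 38, 'x': 84}
`value = lookup["z"]` → value = 149
So value = 149

Answer: 149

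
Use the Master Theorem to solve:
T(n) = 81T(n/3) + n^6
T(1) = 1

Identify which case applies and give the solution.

a=81, b=3, f(n)=n^6. log_3(81) = 4. Since c=6 > 4 and the regularity condition holds (81(n/3)^6 = (81/3^6)n^6 with 81/3^6 < 1), Case 3 applies: T(n) = Θ(f(n)) = O(n^6).

Answer: O(n^6) - Case 3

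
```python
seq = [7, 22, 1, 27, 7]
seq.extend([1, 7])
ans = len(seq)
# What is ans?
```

Trace:
`seq = [7, 22, 1, 27, 7]` → seq = [7, 22, 1, 27, 7]
`seq.extend([1, 7])` → seq = [7, 22, 1, 27, 7, 1, 7]
`ans = len(seq)` → ans = 7
So ans = 7

Answer: 7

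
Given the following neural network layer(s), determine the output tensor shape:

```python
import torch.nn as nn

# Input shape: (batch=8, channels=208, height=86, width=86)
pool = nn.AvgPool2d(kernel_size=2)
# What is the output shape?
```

Input: (8, 208, 86, 86) -> Output: (8, 208, 43, 43)

Answer: (8, 208, 43, 43)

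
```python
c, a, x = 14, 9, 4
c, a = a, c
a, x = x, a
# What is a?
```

Trace:
`c, a, x = 14, 9, 4` → c = 14; a = 9; x = 4
`c, a = a, c` → c = 9; a = 14
`a, x = x, a` → a = 4; x = 14
So a = 4

Answer: 4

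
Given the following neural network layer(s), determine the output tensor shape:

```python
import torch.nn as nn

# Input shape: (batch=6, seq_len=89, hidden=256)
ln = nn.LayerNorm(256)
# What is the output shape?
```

Input: (6, 89, 256) -> Output: (6, 89, 256)

Answer: (6, 89, 256)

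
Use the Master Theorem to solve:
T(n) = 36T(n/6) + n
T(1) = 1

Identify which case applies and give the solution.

a=36, b=6, f(n)=n. log_6(36) = 2. Since c=1 < 2, Case 1 applies: T(n) = Θ(n^log_b(a)) = O(n^2).

Answer: O(n^2) - Case 1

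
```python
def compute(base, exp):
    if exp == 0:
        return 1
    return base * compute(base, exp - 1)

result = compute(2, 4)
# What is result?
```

compute(2, 4) = 2 * 2 * 2 * 2 = 16

Answer: 16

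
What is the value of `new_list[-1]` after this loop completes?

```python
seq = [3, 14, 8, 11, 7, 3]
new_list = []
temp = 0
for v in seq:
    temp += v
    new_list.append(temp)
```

Cumulative sum ends at 46
`new_list` takes the values: [] → [3] → [3, 17] → [3, 17, 25] → [3, 17, 25, 36] → [3, 17, 25, 36, 43] → [3, 17, 25, 36, 43, 46]
So `new_list[-1]` = 46

Answer: 46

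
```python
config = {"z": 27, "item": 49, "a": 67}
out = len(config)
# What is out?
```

Trace:
`config = {"z": 27, "item": 49, "a": 67}` → config = {'z': 27, 'item': 49, 'a': 67}
`out = len(config)` → out = 3
So out = 3

Answer: 3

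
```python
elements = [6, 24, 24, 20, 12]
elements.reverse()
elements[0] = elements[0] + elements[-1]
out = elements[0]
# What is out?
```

Trace:
`elements = [6, 24, 24, 20, 12]` → elements = [6, 24, 24, 20, 12]
`elements.reverse()` → elements = [12, 20, 24, 24, 6]
`elements[0] = elements[0] + elements[-1]` → elements = [18, 20, 24, 24, 6]
`out = elements[0]` → out = 18
So out = 18

Answer: 18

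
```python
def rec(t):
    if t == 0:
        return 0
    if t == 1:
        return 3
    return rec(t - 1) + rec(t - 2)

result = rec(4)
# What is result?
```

Build up from base cases: rec(0)=0, rec(1)=3, rec(2)=3, rec(3)=6, rec(4)=9

Answer: 9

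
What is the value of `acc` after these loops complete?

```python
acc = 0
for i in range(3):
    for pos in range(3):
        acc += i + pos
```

Sum of all i+pos for i,pos in 3x3
`acc` takes the values: 0 → 1 → 3 → 4 → 6 → 9 → 11 → 14 → 18

Answer: 18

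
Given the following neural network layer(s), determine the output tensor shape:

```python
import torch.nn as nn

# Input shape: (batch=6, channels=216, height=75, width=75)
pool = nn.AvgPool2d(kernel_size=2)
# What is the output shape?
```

Input: (6, 216, 75, 75) -> Output: (6, 216, 37, 37)

Answer: (6, 216, 37, 37)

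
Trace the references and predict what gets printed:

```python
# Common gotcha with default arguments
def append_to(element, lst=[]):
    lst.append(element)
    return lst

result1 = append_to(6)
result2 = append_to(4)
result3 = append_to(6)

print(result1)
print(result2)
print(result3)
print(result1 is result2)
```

Key concept: mutable default argument gotcha.
Step by step:
`result1 = append_to(6)` → result1 = [6]
`result2 = append_to(4)` → result1 = [6, 4] (same object as result2); result2 = [6, 4] (same object as result1)
`result3 = append_to(6)` → result1 = [6, 4, 6] (same object as result2, result3); result2 = [6, 4, 6] (same object as result1, result3); result3 = [6, 4, 6] (same object as result1, result2)
`print(result1)` → prints [6, 4, 6]
`print(result2)` → prints [6, 4, 6]
`print(result3)` → prints [6, 4, 6]
`print(result1 is result2)` → prints True

Answer:
[6, 4, 6]
[6, 4, 6]
[6, 4, 6]
True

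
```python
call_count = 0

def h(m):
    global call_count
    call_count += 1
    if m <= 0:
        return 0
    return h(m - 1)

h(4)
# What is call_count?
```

Linear recursion stepping by 1: 5 calls from m=4 down to ≤0.

Answer: 5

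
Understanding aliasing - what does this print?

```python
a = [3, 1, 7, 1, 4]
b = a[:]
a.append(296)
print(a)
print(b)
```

Key concept: slice [:] creates copy.
Step by step:
`a = [3, 1, 7, 1, 4]` → a = [3, 1, 7, 1, 4]
`b = a[:]` → b = [3, 1, 7, 1, 4]
`a.append(296)` → a = [3, 1, 7, 1, 4, 296]
`print(a)` → prints [3, 1, 7, 1, 4, 296]
`print(b)` → prints [3, 1, 7, 1, 4]

Answer:
[3, 1, 7, 1, 4, 296]
[3, 1, 7, 1, 4]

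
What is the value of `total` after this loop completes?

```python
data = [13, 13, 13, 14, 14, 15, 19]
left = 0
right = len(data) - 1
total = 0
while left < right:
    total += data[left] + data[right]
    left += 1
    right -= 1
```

Sum of pairs from ends
`total` takes the values: 0 → 32 → 60 → 87

Answer: 87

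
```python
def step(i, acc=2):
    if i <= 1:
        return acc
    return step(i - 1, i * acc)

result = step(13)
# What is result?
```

Accumulator trace (n, acc): (13, 2) -> (12, 26) -> (11, 312) -> (10, 3432) -> (9, 34320) -> (8, 308880) -> (7, 2471040) -> (6, 17297280) -> (5, 103783680) -> (4, 518918400) -> (3, 2075673600) -> (2, 6227020800) -> (1, 12454041600) -> return 12454041600

Answer: 12454041600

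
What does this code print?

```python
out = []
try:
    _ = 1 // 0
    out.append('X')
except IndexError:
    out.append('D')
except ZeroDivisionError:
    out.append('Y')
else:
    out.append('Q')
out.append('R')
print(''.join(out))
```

Execution trace: 'Y' (except ZeroDivisionError) → 'R' (after the try/except). Output: YR

Answer: YR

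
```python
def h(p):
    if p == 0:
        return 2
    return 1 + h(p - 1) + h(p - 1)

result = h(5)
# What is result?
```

h(p) = 1 + 2·h(p-1), h(0)=2. Closed form: (2+1)·2^5 - 1 = 95.

Answer: 95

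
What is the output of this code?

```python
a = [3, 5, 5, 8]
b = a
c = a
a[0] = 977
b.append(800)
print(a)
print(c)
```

Key concept: multiple aliases.
Step by step:
`a = [3, 5, 5, 8]` → a = [3, 5, 5, 8]
`b = a` → b = [3, 5, 5, 8] (same object as a)
`c = a` → c = [3, 5, 5, 8] (same object as a, b)
`a[0] = 977` → a = [977, 5, 5, 8] (same object as b, c); b = [977, 5, 5, 8] (same object as a, c); c = [977, 5, 5, 8] (same object as a, b)
`b.append(800)` → a = [977, 5, 5, 8, 800] (same object as b, c); b = [977, 5, 5, 8, 800] (same object as a, c); c = [977, 5, 5, 8, 800] (same object as a, b)
`print(a)` → prints [977, 5, 5, 8, 800]
`print(c)` → prints [977, 5, 5, 8, 800]

Answer:
[977, 5, 5, 8, 800]
[977, 5, 5, 8, 800]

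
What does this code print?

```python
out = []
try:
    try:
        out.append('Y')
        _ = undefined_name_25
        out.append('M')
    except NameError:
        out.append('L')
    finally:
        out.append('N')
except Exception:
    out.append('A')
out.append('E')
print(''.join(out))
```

Execution trace: 'Y' (inner try body) → 'L' (inner except NameError) → 'N' (inner finally) → 'E' (after the try/except). Output: YLNE

Answer: YLNE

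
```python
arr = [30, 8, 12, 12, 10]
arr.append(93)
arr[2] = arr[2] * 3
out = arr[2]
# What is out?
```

Trace:
`arr = [30, 8, 12, 12, 10]` → arr = [30, 8, 12, 12, 10]
`arr.append(93)` → arr = [30, 8, 12, 12, 10, 93]
`arr[2] = arr[2] * 3` → arr = [30, 8, 36, 12, 10, 93]
`out = arr[2]` → out = 36
So out = 36

Answer: 36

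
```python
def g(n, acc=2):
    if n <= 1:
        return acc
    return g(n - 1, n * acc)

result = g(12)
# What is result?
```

Accumulator trace (n, acc): (12, 2) -> (11, 24) -> (10, 264) -> (9, 2640) -> (8, 23760) -> (7, 190080) -> (6, 1330560) -> (5, 7983360) -> (4, 39916800) -> (3, 159667200) -> (2, 479001600) -> (1, 958003200) -> return 958003200

Answer: 958003200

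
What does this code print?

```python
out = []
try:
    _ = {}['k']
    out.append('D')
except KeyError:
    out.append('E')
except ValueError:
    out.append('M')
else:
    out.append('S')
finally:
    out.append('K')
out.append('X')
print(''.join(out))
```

Execution trace: 'E' (except KeyError) → 'K' (finally) → 'X' (after the try/except). Output: EKX

Answer: EKX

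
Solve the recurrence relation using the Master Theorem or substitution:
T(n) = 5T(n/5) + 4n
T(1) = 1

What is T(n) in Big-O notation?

By Master Theorem: a=5, b=5, f(n)=4n. Since log_5(5) = 1 and f(n) = Θ(n^1), Case 2 applies. T(n) = O(n log n).

Answer: O(n log n)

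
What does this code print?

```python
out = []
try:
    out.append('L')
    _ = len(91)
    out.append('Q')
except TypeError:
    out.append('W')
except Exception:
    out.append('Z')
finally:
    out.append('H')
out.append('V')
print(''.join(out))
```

Execution trace: 'L' (try body) → 'W' (except TypeError) → 'H' (finally) → 'V' (after the try/except). Output: LWHV

Answer: LWHV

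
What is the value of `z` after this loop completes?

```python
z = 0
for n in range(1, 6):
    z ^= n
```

XOR of 1 to 5
`z` takes the values: 0 → 1 → 3 → 0 → 4 → 1

Answer: 1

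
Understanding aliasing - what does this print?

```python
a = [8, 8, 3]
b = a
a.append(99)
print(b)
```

Key concept: basic list aliasing.
Step by step:
`a = [8, 8, 3]` → a = [8, 8, 3]
`b = a` → b = [8, 8, 3] (same object as a)
`a.append(99)` → a = [8, 8, 3, 99] (same object as b); b = [8, 8, 3, 99] (same object as a)
`print(b)` → prints [8, 8, 3, 99]

Answer: [8, 8, 3, 99]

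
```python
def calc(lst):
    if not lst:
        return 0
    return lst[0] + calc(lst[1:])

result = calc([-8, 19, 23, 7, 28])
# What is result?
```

(-8) + 19 + 23 + 7 + 28 + 0 = 69

Answer: 69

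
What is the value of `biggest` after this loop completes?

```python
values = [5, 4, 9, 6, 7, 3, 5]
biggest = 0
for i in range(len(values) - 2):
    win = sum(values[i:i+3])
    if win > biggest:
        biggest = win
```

Max sum of 3-element window in [5, 4, 9, 6, 7, 3, 5]
`biggest` takes the values: 0 → 18 → 19 → 22

Answer: 22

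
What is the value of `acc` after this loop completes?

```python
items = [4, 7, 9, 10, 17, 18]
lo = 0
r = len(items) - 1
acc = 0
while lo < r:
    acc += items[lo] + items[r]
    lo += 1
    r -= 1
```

Sum of pairs from ends
`acc` takes the values: 0 → 22 → 46 → 65

Answer: 65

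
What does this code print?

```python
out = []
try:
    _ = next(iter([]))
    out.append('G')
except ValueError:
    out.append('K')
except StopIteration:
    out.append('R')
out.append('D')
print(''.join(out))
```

Execution trace: 'R' (except StopIteration) → 'D' (after the try/except). Output: RD

Answer: RD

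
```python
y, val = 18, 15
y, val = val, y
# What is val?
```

Trace:
`y, val = 18, 15` → y = 18; val = 15
`y, val = val, y` → y = 15; val = 18
So val = 18

Answer: 18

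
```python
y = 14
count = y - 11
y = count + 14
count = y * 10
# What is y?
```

Trace:
`y = 14` → y = 14
`count = y - 11` → count = 3
`y = count + 14` → y = 17
`count = y * 10` → count = 170
So y = 17

Answer: 17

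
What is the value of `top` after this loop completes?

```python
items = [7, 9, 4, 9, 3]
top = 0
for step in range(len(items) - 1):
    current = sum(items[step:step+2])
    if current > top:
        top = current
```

Max sum of 2-element window in [7, 9, 4, 9, 3]
`top` takes the values: 0 → 16

Answer: 16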